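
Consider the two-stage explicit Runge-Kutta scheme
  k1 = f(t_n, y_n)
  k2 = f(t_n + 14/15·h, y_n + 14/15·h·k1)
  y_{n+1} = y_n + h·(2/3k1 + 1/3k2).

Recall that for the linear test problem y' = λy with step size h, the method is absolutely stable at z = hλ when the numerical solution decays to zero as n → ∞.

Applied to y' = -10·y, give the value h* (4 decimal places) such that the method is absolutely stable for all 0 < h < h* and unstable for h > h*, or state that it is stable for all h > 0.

Set f=λy, z=hλ:
  k1=λy_n ⇒ h·k1=z·y_n;  k2=λ(1+14/15z)y_n ⇒ h·k2=z(1+14/15z)y_n
  y_{n+1}/y_n = 1 + 2/3z + 1/3z(1+14/15z) = 1 + z + 14/45z²
  R(z) = 1 + z + 14/45z².

Find x<0 with |R(x)|<1.
x=-1.77: |R|=0.2047
R=1: x+14/45x²=0 ⇒ x=−45/14=-3.2143; min R=1−1/(4·14/45)=0.1964>−1
Confirm numerically:
  x=-2.286: |R|=0.33980 <1
  x=-1.790: |R|=0.20683 <1
  x=-1.711: |R|=0.19978 <1
  x=-1.666: |R|=0.19751 <1
  x=-3.811: |R|=1.70749 >1
  x=-3.696: |R|=1.55391 >1
Stable set (-3.2143, 0).

(-3.2143,0); λ=-10 ⇒ h* = (45/14)/10 = 0.3214.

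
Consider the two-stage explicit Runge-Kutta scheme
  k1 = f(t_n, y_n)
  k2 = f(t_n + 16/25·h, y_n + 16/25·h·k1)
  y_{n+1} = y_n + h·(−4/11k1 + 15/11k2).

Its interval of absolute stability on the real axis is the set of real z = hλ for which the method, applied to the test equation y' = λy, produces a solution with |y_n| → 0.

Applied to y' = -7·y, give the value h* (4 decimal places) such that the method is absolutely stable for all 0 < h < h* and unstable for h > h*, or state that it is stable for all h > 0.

Test eqn y'=λy, z=hλ:
  k1=λy_n ⇒ h·k1=z·y_n;  k2=λ(1+16/25z)y_n ⇒ h·k2=z(1+16/25z)y_n
  y_{n+1}/y_n = 1 − 4/11z + 15/11z(1+16/25z) = 1 + z + 48/55z²
  so R(z) = 1 + z + 48/55z².

Boundary: |R(x)|=1, x<0.
x=-0.86: |R|=0.7855
R=1: x+48/55x²=0 ⇒ x=−55/48=-1.1458; min R=1−1/(4·48/55)=0.7135>−1
Confirm numerically:
  x=-0.806: |R|=0.76096 <1
  x=-0.718: |R|=0.73191 <1
  x=-0.602: |R|=0.71428 <1
  x=-1.731: |R|=1.88401 >1
  x=-1.389: |R|=1.29477 >1
Stable set (-1.1458, 0).

(-1.1458,0); λ=-7 ⇒ h* = (55/48)/7 = 0.1637.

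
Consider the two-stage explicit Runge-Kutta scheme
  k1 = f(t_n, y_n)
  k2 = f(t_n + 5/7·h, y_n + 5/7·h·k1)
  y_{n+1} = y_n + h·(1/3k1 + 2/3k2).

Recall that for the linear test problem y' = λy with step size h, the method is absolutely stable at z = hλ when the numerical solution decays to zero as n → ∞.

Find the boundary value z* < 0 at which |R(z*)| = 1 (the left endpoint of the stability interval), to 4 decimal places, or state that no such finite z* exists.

z* = -2.1000.

With y'=λy (z=hλ):
  k1=λy_n ⇒ h·k1=z·y_n;  k2=λ(1+5/7z)y_n ⇒ h·k2=z(1+5/7z)y_n
  y_{n+1}/y_n = 1 + 1/3z + 2/3z(1+5/7z) = 1 + z + 10/21z²
  Hence R(z) = 1 + z + 10/21z².

Solve |R(x)|<1 on ℝ⁻.
x=-0.44: |R|=0.6522
R=1: x+10/21x²=0 ⇒ x=−21/10=-2.1000; min R=1−1/(4·10/21)=0.4750>−1
Confirm numerically:
  x=-2.013: |R|=0.91660 <1
  x=-1.637: |R|=0.63908 <1
  x=-1.249: |R|=0.49386 <1
  x=-1.042: |R|=0.47503 <1
  x=-2.361: |R|=1.29344 >1
  x=-2.214: |R|=1.12019 >1
  x=-2.134: |R|=1.03455 >1
Interval (-2.1000, 0).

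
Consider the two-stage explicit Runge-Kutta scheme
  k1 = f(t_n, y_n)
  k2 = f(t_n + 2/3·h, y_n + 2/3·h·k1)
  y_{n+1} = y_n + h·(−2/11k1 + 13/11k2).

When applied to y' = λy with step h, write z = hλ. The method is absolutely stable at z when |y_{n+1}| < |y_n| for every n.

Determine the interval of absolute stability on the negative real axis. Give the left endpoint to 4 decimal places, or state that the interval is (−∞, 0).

Test eqn y'=λy, z=hλ:
  k1=λy_n ⇒ h·k1=z·y_n;  k2=λ(1+2/3z)y_n ⇒ h·k2=z(1+2/3z)y_n
  y_{n+1}/y_n = 1 − 2/11z + 13/11z(1+2/3z) = 1 + z + 26/33z²
  Hence R(z) = 1 + z + 26/33z².

Need |R(x)|<1, x<0.
x=-0.38: |R|=0.7338
R=1: x+26/33x²=0 ⇒ x=−33/26=-1.2692; min R=1−1/(4·26/33)=0.6827>−1
Confirm numerically:
  x=-0.856: |R|=0.72131 <1
  x=-0.840: |R|=0.71593 <1
  x=-0.815: |R|=0.70833 <1
  x=-1.814: |R|=1.77859 >1
  x=-1.705: |R|=1.58538 >1
  x=-1.660: |R|=1.51108 >1
Stable set (-1.2692, 0).

(-1.2692, 0).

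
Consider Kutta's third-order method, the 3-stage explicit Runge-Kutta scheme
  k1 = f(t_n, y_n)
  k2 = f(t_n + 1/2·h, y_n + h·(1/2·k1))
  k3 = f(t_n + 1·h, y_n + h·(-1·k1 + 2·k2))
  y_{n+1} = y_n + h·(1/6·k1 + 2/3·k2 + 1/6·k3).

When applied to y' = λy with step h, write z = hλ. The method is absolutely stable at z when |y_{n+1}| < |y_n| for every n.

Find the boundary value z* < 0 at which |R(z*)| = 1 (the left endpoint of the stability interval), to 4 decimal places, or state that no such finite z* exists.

Test eqn y'=λy, z=hλ:
  order 3, 3-stage ⇒ R(z)=1+z+z^2/2+z^3/6
  (e.g. R(-0.92)=0.37342, |R|=0.37342)

Find x<0 with |R(x)|<1.
x=-0.92: |R|=0.3734
|R(-2.51)|=0.9955 |R(-2.28)|=0.6562 |R(-1.61)|=0.0095
Bisect:
  x_lo=-3.2636 |R|=2.7316  x_hi=-0.1642 |R|=0.8486
  mid=-1.71388 |R|=0.08425 →hi
  mid=-2.48875 |R|=0.96097 →hi
  mid=-2.87618 |R|=1.70546 →lo
  mid=-2.68246 |R|=1.30165 →lo
  mid=-2.58560 |R|=1.12387 →lo
  mid=-2.53718 |R|=1.04062 →lo
  mid=-2.51296 |R|=1.00035 →lo
  mid=-2.50085 |R|=0.98055 →hi
  ...
  [-2.51277,-2.51258] ⇒ x*=-2.5127
Stable set (-2.5127, 0).

z* = -2.5127.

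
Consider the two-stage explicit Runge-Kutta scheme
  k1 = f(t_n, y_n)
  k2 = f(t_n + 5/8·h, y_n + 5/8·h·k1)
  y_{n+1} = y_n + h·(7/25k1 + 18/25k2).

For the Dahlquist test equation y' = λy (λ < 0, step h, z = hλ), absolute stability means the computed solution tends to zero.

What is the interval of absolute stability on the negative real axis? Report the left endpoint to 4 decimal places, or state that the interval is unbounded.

(-2.2222, 0).

Test eqn y'=λy, z=hλ:
  k1=λy_n ⇒ h·k1=z·y_n;  k2=λ(1+5/8z)y_n ⇒ h·k2=z(1+5/8z)y_n
  y_{n+1}/y_n = 1 + 7/25z + 18/25z(1+5/8z) = 1 + z + 9/20z²
  ⇒ R(z) = 1 + z + 9/20z².

Need |R(x)|<1, x<0.
x=-1.08: |R|=0.4449
R=1: x+9/20x²=0 ⇒ x=−20/9=-2.2222; min R=1−1/(4·9/20)=0.4444>−1
Confirm numerically:
  x=-2.068: |R|=0.85648 <1
  x=-1.718: |R|=0.61019 <1
  x=-1.389: |R|=0.47919 <1
  x=-2.437: |R|=1.23554 >1
  x=-2.336: |R|=1.11960 >1
Stable set (-2.2222, 0).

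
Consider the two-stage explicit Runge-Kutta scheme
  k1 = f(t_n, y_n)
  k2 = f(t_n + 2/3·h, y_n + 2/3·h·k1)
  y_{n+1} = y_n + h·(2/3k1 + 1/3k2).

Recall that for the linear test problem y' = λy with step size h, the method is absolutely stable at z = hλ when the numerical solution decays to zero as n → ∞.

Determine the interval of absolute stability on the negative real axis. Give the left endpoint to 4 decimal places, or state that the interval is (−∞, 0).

(-4.5000, 0).

Test eqn y'=λy, z=hλ:
  k1=λy_n ⇒ h·k1=z·y_n;  k2=λ(1+2/3z)y_n ⇒ h·k2=z(1+2/3z)y_n
  y_{n+1}/y_n = 1 + 2/3z + 1/3z(1+2/3z) = 1 + z + 2/9z²
  ⇒ R(z) = 1 + z + 2/9z².

Solve |R(x)|<1 on ℝ⁻.
x=-1: |R|=0.2222
R=1: x+2/9x²=0 ⇒ x=−9/2=-4.5000; min R=1−1/(4·2/9)=-0.1250>−1
Confirm numerically:
  x=-4.155: |R|=0.68145 <1
  x=-3.360: |R|=0.14880 <1
  x=-2.548: |R|=0.10527 <1
  x=-2.221: |R|=0.12481 <1
  x=-4.740: |R|=1.25280 >1
  x=-4.654: |R|=1.15927 >1
So |R|<1 on (-4.5000, 0).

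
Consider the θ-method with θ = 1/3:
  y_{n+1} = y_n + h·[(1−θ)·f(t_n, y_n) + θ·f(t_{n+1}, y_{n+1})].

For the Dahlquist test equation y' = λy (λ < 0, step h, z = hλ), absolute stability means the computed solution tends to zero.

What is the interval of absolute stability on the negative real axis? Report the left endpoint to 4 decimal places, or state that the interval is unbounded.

On y'=λy, z=hλ:
  y_{n+1} = y_n + z·[2/3·y_n + 1/3·y_{n+1}] ⇒ (1 − 1/3z)y_{n+1} = (1 + 2/3z)y_n
  so R(z) = (1 + 2/3z)/(1 − 1/3z).

Solve |R(x)|<1 on ℝ⁻.
x=-0.64: |R|=0.4725
R=−1: 1+2/3x = −1+1/3x ⇒ -1/3x=2 ⇒ x=2/(-1/3)=-6.0000
Confirm numerically:
  x=-5.897: |R|=0.98842 <1
  x=-5.783: |R|=0.97529 <1
  x=-5.301: |R|=0.91579 <1
  x=-4.200: |R|=0.75000 <1
  x=-6.415: |R|=1.04408 >1
  x=-6.338: |R|=1.03620 >1
Stable set (-6.0000, 0).

(-6.0000, 0).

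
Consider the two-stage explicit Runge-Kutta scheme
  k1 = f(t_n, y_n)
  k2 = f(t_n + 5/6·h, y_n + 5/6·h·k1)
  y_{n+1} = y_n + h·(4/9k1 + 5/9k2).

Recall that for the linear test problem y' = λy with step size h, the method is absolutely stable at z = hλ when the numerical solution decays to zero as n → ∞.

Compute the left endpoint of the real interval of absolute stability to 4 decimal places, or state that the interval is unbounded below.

left endpoint -2.1600.

Set f=λy, z=hλ:
  k1=λy_n ⇒ h·k1=z·y_n;  k2=λ(1+5/6z)y_n ⇒ h·k2=z(1+5/6z)y_n
  y_{n+1}/y_n = 1 + 4/9z + 5/9z(1+5/6z) = 1 + z + 25/54z²
  R(z) = 1 + z + 25/54z².

Need |R(x)|<1, x<0.
x=-0.56: |R|=0.5852
R=1: x+25/54x²=0 ⇒ x=−54/25=-2.1600; min R=1−1/(4·25/54)=0.4600>−1
Confirm numerically:
  x=-1.865: |R|=0.74529 <1
  x=-1.716: |R|=0.64727 <1
  x=-1.665: |R|=0.61844 <1
  x=-1.141: |R|=0.46172 <1
  x=-2.567: |R|=1.48369 >1
  x=-2.532: |R|=1.43607 >1
  x=-2.195: |R|=1.03557 >1
Stable set (-2.1600, 0).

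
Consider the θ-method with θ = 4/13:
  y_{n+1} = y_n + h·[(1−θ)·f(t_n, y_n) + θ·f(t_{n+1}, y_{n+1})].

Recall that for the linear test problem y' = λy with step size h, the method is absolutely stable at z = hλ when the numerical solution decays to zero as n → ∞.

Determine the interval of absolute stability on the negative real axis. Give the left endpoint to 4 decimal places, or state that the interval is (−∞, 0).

z∈(-5.2000,0).

Test eqn y'=λy, z=hλ:
  y_{n+1} = y_n + z·[9/13·y_n + 4/13·y_{n+1}] ⇒ (1 − 4/13z)y_{n+1} = (1 + 9/13z)y_n
  R(z) = (1 + 9/13z)/(1 − 4/13z).

Solve |R(x)|<1 on ℝ⁻.
x=-0.6: |R|=0.4935
R=−1: 1+9/13x = −1+4/13x ⇒ -5/13x=2 ⇒ x=2/(-5/13)=-5.2000
Confirm numerically:
  x=-4.754: |R|=0.93035 <1
  x=-4.684: |R|=0.91870 <1
  x=-2.539: |R|=0.42542 <1
  x=-5.792: |R|=1.08184 >1
  x=-5.684: |R|=1.06772 >1
So |R|<1 on (-5.2000, 0).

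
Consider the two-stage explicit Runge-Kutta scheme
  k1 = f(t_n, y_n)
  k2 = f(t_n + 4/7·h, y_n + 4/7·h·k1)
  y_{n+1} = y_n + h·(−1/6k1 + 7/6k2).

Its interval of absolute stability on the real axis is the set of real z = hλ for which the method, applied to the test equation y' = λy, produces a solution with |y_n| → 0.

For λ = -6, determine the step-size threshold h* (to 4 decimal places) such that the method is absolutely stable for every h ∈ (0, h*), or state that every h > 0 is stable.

Set f=λy, z=hλ:
  k1=λy_n ⇒ h·k1=z·y_n;  k2=λ(1+4/7z)y_n ⇒ h·k2=z(1+4/7z)y_n
  y_{n+1}/y_n = 1 − 1/6z + 7/6z(1+4/7z) = 1 + z + 2/3z²
  so R(z) = 1 + z + 2/3z².

Boundary: |R(x)|=1, x<0.
x=-1.27: |R|=0.8053
R=1: x+2/3x²=0 ⇒ x=−3/2=-1.5000; min R=1−1/(4·2/3)=0.6250>−1
Confirm numerically:
  x=-1.418: |R|=0.92248 <1
  x=-1.334: |R|=0.85237 <1
  x=-0.931: |R|=0.64684 <1
  x=-0.612: |R|=0.63770 <1
  x=-2.029: |R|=1.71556 >1
  x=-1.885: |R|=1.48382 >1
  x=-1.661: |R|=1.17828 >1
Stable set (-1.5000, 0).

(-1.5000,0); λ=-6 ⇒ h* = (3/2)/6 = 0.2500.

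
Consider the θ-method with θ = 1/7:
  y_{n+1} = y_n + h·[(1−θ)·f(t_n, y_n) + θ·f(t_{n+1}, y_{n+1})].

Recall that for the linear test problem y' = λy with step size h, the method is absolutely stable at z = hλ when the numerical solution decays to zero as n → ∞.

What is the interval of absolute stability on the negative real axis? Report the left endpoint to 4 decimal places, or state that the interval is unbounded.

z∈(-2.8000,0).

Test eqn y'=λy, z=hλ:
  y_{n+1} = y_n + z·[6/7·y_n + 1/7·y_{n+1}] ⇒ (1 − 1/7z)y_{n+1} = (1 + 6/7z)y_n
  ⇒ R(z) = (1 + 6/7z)/(1 − 1/7z).

Find x<0 with |R(x)|<1.
x=-0.42: |R|=0.6038
R=−1: 1+6/7x = −1+1/7x ⇒ -5/7x=2 ⇒ x=2/(-5/7)=-2.8000
Confirm numerically:
  x=-2.589: |R|=0.88998 <1
  x=-2.115: |R|=0.62425 <1
  x=-1.182: |R|=0.01124 <1
  x=-3.266: |R|=1.22696 >1
  x=-2.935: |R|=1.06794 >1
So |R|<1 on (-2.8000, 0).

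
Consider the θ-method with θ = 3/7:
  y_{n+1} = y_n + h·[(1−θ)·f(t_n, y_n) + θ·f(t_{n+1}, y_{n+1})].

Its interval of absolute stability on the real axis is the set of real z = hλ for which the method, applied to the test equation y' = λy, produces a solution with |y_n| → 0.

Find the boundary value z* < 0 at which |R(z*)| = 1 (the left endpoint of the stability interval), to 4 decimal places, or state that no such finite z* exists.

Set f=λy, z=hλ:
  y_{n+1} = y_n + z·[4/7·y_n + 3/7·y_{n+1}] ⇒ (1 − 3/7z)y_{n+1} = (1 + 4/7z)y_n
  ⇒ R(z) = (1 + 4/7z)/(1 − 3/7z).

Solve |R(x)|<1 on ℝ⁻.
x=-0.99: |R|=0.3049
R=−1: 1+4/7x = −1+3/7x ⇒ -1/7x=2 ⇒ x=2/(-1/7)=-14.0000
Confirm numerically:
  x=-13.065: |R|=0.97976 <1
  x=-12.264: |R|=0.96036 <1
  x=-7.825: |R|=0.79737 <1
  x=-6.841: |R|=0.73989 <1
  x=-14.405: |R|=1.00807 >1
  x=-14.173: |R|=1.00349 >1
  x=-14.028: |R|=1.00057 >1
Interval (-14.0000, 0).

left endpoint -14.0000.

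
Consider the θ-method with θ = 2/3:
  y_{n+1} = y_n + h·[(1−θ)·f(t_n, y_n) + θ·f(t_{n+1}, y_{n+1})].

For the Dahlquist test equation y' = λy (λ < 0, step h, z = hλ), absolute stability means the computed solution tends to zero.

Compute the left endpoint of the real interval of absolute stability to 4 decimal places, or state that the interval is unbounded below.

Set f=λy, z=hλ:
  y_{n+1} = y_n + z·[1/3·y_n + 2/3·y_{n+1}] ⇒ (1 − 2/3z)y_{n+1} = (1 + 1/3z)y_n
  so R(z) = (1 + 1/3z)/(1 − 2/3z).

Boundary: |R(x)|=1, x<0.
x=-0.55: |R|=0.5976
x=-2: |R|=0.1429
x=-10: |R|=0.3043
x=-100: |R|=0.4778
θ=2/3≥1/2 ⇒ |1+1/3x|<|1−2/3x| ∀x<0 ⇒ unbounded interval.

(−∞, 0) — no finite endpoint.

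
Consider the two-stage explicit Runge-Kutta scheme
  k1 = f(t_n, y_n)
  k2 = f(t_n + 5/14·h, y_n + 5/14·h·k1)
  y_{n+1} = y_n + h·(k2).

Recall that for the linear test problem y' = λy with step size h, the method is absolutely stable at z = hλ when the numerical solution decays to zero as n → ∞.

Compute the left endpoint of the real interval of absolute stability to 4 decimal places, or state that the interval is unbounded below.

left endpoint -2.8000.

Set f=λy, z=hλ:
  k1=λy_n ⇒ h·k1=z·y_n;  k2=λ(1+5/14z)y_n ⇒ h·k2=z(1+5/14z)y_n
  y_{n+1}/y_n = 1 + z(1+5/14z) = 1 + z + 5/14z²
  so R(z) = 1 + z + 5/14z².

Solve |R(x)|<1 on ℝ⁻.
x=-0.82: |R|=0.4201
R=1: x+5/14x²=0 ⇒ x=−14/5=-2.8000; min R=1−1/(4·5/14)=0.3000>−1
Confirm numerically:
  x=-2.272: |R|=0.57157 <1
  x=-2.172: |R|=0.51285 <1
  x=-2.134: |R|=0.49241 <1
  x=-3.363: |R|=1.67620 >1
  x=-2.903: |R|=1.10679 >1
Stable set (-2.8000, 0).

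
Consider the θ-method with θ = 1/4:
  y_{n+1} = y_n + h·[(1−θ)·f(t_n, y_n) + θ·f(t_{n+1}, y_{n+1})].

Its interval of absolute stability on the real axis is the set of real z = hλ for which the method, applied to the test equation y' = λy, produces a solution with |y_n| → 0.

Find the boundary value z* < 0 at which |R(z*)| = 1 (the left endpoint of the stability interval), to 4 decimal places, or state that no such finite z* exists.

Set f=λy, z=hλ:
  y_{n+1} = y_n + z·[3/4·y_n + 1/4·y_{n+1}] ⇒ (1 − 1/4z)y_{n+1} = (1 + 3/4z)y_n
  R(z) = (1 + 3/4z)/(1 − 1/4z).

Solve |R(x)|<1 on ℝ⁻.
x=-1.18: |R|=0.0888
R=−1: 1+3/4x = −1+1/4x ⇒ -1/2x=2 ⇒ x=2/(-1/2)=-4.0000
Confirm numerically:
  x=-3.466: |R|=0.85695 <1
  x=-1.847: |R|=0.26355 <1
  x=-1.761: |R|=0.22270 <1
  x=-4.585: |R|=1.13628 >1
  x=-4.531: |R|=1.12449 >1
  x=-4.033: |R|=1.00822 >1
Interval (-4.0000, 0).

z* = -4.0000.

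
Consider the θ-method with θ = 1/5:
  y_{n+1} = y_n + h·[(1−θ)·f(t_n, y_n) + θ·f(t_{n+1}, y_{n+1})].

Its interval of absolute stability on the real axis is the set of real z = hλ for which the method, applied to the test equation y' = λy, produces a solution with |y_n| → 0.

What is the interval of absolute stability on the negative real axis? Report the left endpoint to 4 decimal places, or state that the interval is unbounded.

(-3.3333, 0).

On y'=λy, z=hλ:
  y_{n+1} = y_n + z·[4/5·y_n + 1/5·y_{n+1}] ⇒ (1 − 1/5z)y_{n+1} = (1 + 4/5z)y_n
  Hence R(z) = (1 + 4/5z)/(1 − 1/5z).

Need |R(x)|<1, x<0.
x=-1.17: |R|=0.0519
R=−1: 1+4/5x = −1+1/5x ⇒ -3/5x=2 ⇒ x=2/(-3/5)=-3.3333
Confirm numerically:
  x=-2.638: |R|=0.72689 <1
  x=-2.226: |R|=0.54027 <1
  x=-1.987: |R|=0.42193 <1
  x=-1.966: |R|=0.41114 <1
  x=-3.919: |R|=1.19700 >1
  x=-3.904: |R|=1.19227 >1
  x=-3.624: |R|=1.10111 >1
Interval (-3.3333, 0).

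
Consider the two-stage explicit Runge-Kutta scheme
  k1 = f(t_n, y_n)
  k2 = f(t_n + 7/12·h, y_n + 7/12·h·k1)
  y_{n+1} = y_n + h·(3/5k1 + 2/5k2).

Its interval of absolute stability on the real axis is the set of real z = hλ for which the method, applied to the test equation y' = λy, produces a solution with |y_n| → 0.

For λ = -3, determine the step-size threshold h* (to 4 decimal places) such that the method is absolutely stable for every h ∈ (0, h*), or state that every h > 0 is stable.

Test eqn y'=λy, z=hλ:
  k1=λy_n ⇒ h·k1=z·y_n;  k2=λ(1+7/12z)y_n ⇒ h·k2=z(1+7/12z)y_n
  y_{n+1}/y_n = 1 + 3/5z + 2/5z(1+7/12z) = 1 + z + 7/30z²
  Hence R(z) = 1 + z + 7/30z².

Find x<0 with |R(x)|<1.
x=-1.57: |R|=0.0051
R=1: x+7/30x²=0 ⇒ x=−30/7=-4.2857; min R=1−1/(4·7/30)=-0.0714>−1
Confirm numerically:
  x=-3.678: |R|=0.47846 <1
  x=-3.662: |R|=0.46706 <1
  x=-2.592: |R|=0.02436 <1
  x=-2.095: |R|=0.07089 <1
  x=-4.683: |R|=1.43411 >1
  x=-4.538: |R|=1.26714 >1
  x=-4.480: |R|=1.20309 >1
So |R|<1 on (-4.2857, 0).

(-4.2857,0); λ=-3 ⇒ h* = (30/7)/3 = 1.4286.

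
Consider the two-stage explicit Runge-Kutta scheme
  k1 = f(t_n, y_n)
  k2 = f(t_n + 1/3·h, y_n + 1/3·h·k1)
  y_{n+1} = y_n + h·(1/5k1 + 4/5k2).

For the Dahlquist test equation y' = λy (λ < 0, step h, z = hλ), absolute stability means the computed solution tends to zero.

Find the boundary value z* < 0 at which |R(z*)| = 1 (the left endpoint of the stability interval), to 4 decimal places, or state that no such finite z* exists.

Set f=λy, z=hλ:
  k1=λy_n ⇒ h·k1=z·y_n;  k2=λ(1+1/3z)y_n ⇒ h·k2=z(1+1/3z)y_n
  y_{n+1}/y_n = 1 + 1/5z + 4/5z(1+1/3z) = 1 + z + 4/15z²
  Hence R(z) = 1 + z + 4/15z².

Solve |R(x)|<1 on ℝ⁻.
x=-0.44: |R|=0.6116
R=1: x+4/15x²=0 ⇒ x=−15/4=-3.7500; min R=1−1/(4·4/15)=0.0625>−1
Confirm numerically:
  x=-3.583: |R|=0.84044 <1
  x=-3.311: |R|=0.61239 <1
  x=-3.007: |R|=0.40421 <1
  x=-4.081: |R|=1.36022 >1
  x=-4.054: |R|=1.32864 >1
Interval (-3.7500, 0).

z* = -3.7500.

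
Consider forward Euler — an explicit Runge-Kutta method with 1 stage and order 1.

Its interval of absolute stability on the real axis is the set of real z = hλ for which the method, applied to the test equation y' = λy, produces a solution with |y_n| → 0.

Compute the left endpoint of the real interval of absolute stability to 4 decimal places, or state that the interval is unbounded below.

left endpoint -2.0000.

Test eqn y'=λy, z=hλ:
  order 1, 1-stage ⇒ R(z)=1+z
  (e.g. R(-0.4)=0.60000, |R|=0.60000)

Boundary: |R(x)|=1, x<0.
x=-0.4: |R|=0.6000
|R(-2.32)|=1.3200 |R(-2.05)|=1.0500 |R(-1.97)|=0.9700
Bisect:
  x_lo=-2.7499 |R|=1.7499  x_hi=-0.0718 |R|=0.9282
  mid=-1.41085 |R|=0.41085 →hi
  mid=-2.08036 |R|=1.08036 →lo
  mid=-1.74561 |R|=0.74561 →hi
  mid=-1.91298 |R|=0.91298 →hi
  mid=-1.99667 |R|=0.99667 →hi
  mid=-2.03852 |R|=1.03852 →lo
  mid=-2.01759 |R|=1.01759 →lo
  mid=-2.00713 |R|=1.00713 →lo
  mid=-2.00190 |R|=1.00190 →lo
  mid=-1.99929 |R|=0.99929 →hi
  ...
  [-2.00010,-1.99994] ⇒ x*=-2.0000
So |R|<1 on (-2.0000, 0).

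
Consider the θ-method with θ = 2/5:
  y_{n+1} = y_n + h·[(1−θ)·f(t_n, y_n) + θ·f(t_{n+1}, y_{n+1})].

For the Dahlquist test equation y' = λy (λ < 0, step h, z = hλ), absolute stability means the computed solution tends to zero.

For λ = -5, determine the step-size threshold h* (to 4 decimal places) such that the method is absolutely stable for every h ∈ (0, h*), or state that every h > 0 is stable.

(-10.0000,0); λ=-5 ⇒ h* = (10)/5 = 2.0000.

With y'=λy (z=hλ):
  y_{n+1} = y_n + z·[3/5·y_n + 2/5·y_{n+1}] ⇒ (1 − 2/5z)y_{n+1} = (1 + 3/5z)y_n
  so R(z) = (1 + 3/5z)/(1 − 2/5z).

Solve |R(x)|<1 on ℝ⁻.
x=-1.38: |R|=0.1108
R=−1: 1+3/5x = −1+2/5x ⇒ -1/5x=2 ⇒ x=2/(-1/5)=-10.0000
Confirm numerically:
  x=-9.066: |R|=0.95962 <1
  x=-8.267: |R|=0.91952 <1
  x=-7.209: |R|=0.85627 <1
  x=-10.537: |R|=1.02060 >1
  x=-10.413: |R|=1.01599 >1
  x=-10.246: |R|=1.00965 >1
Interval (-10.0000, 0).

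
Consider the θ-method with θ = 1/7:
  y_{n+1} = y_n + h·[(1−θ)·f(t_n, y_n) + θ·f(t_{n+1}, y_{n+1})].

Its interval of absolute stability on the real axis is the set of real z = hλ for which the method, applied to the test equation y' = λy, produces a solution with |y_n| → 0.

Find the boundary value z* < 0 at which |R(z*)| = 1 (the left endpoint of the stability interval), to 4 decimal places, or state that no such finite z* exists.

On y'=λy, z=hλ:
  y_{n+1} = y_n + z·[6/7·y_n + 1/7·y_{n+1}] ⇒ (1 − 1/7z)y_{n+1} = (1 + 6/7z)y_n
  R(z) = (1 + 6/7z)/(1 − 1/7z).

Boundary: |R(x)|=1, x<0.
x=-1.65: |R|=0.3353
R=−1: 1+6/7x = −1+1/7x ⇒ -5/7x=2 ⇒ x=2/(-5/7)=-2.8000
Confirm numerically:
  x=-2.707: |R|=0.95210 <1
  x=-2.386: |R|=0.77946 <1
  x=-1.539: |R|=0.26162 <1
  x=-3.271: |R|=1.22929 >1
  x=-2.971: |R|=1.08575 >1
So |R|<1 on (-2.8000, 0).

z* = -2.8000.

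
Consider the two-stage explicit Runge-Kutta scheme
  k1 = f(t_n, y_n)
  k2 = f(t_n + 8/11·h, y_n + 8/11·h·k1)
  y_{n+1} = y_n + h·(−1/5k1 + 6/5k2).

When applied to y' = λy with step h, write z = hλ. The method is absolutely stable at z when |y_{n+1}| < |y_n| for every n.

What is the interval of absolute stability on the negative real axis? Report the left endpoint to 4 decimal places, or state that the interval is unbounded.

(-1.1458, 0).

On y'=λy, z=hλ:
  k1=λy_n ⇒ h·k1=z·y_n;  k2=λ(1+8/11z)y_n ⇒ h·k2=z(1+8/11z)y_n
  y_{n+1}/y_n = 1 − 1/5z + 6/5z(1+8/11z) = 1 + z + 48/55z²
  Hence R(z) = 1 + z + 48/55z².

Need |R(x)|<1, x<0.
x=-1.61: |R|=1.6522
R=1: x+48/55x²=0 ⇒ x=−55/48=-1.1458; min R=1−1/(4·48/55)=0.7135>−1
Confirm numerically:
  x=-1.019: |R|=0.88721 <1
  x=-0.839: |R|=0.77533 <1
  x=-0.791: |R|=0.75505 <1
  x=-0.494: |R|=0.71898 <1
  x=-1.635: |R|=1.69800 >1
  x=-1.607: |R|=1.64677 >1
  x=-1.377: |R|=1.27780 >1
Stable set (-1.1458, 0).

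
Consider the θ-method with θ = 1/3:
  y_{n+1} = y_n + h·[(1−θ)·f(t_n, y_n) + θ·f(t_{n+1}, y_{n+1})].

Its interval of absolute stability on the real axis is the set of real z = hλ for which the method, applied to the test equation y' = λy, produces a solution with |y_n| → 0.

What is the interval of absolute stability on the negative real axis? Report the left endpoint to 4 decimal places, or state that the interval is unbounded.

(-6.0000, 0).

With y'=λy (z=hλ):
  y_{n+1} = y_n + z·[2/3·y_n + 1/3·y_{n+1}] ⇒ (1 − 1/3z)y_{n+1} = (1 + 2/3z)y_n
  ⇒ R(z) = (1 + 2/3z)/(1 − 1/3z).

Need |R(x)|<1, x<0.
x=-0.97: |R|=0.2670
R=−1: 1+2/3x = −1+1/3x ⇒ -1/3x=2 ⇒ x=2/(-1/3)=-6.0000
Confirm numerically:
  x=-5.778: |R|=0.97471 <1
  x=-5.541: |R|=0.94626 <1
  x=-5.374: |R|=0.92524 <1
  x=-3.977: |R|=0.71005 <1
  x=-6.483: |R|=1.05093 >1
  x=-6.292: |R|=1.03142 >1
So |R|<1 on (-6.0000, 0).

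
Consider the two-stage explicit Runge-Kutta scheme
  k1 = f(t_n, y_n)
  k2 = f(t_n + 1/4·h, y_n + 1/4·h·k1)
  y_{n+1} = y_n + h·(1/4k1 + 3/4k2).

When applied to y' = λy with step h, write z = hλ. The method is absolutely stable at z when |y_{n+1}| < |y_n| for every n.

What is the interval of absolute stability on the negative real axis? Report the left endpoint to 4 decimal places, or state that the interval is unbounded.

z∈(-5.3333,0).

On y'=λy, z=hλ:
  k1=λy_n ⇒ h·k1=z·y_n;  k2=λ(1+1/4z)y_n ⇒ h·k2=z(1+1/4z)y_n
  y_{n+1}/y_n = 1 + 1/4z + 3/4z(1+1/4z) = 1 + z + 3/16z²
  ⇒ R(z) = 1 + z + 3/16z².

Need |R(x)|<1, x<0.
x=-0.73: |R|=0.3699
R=1: x+3/16x²=0 ⇒ x=−16/3=-5.3333; min R=1−1/(4·3/16)=-0.3333>−1
Confirm numerically:
  x=-5.232: |R|=0.90059 <1
  x=-4.854: |R|=0.56375 <1
  x=-2.528: |R|=0.32973 <1
  x=-5.802: |R|=1.50985 >1
  x=-5.545: |R|=1.22007 >1
  x=-5.445: |R|=1.11400 >1
Stable set (-5.3333, 0).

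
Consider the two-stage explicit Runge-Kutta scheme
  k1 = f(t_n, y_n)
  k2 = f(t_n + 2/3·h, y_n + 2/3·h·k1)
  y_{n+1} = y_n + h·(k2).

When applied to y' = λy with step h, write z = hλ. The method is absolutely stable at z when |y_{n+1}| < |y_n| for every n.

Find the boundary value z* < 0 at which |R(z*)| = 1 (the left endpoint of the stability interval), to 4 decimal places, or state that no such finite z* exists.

With y'=λy (z=hλ):
  k1=λy_n ⇒ h·k1=z·y_n;  k2=λ(1+2/3z)y_n ⇒ h·k2=z(1+2/3z)y_n
  y_{n+1}/y_n = 1 + z(1+2/3z) = 1 + z + 2/3z²
  R(z) = 1 + z + 2/3z².

Find x<0 with |R(x)|<1.
x=-0.34: |R|=0.7371
R=1: x+2/3x²=0 ⇒ x=−3/2=-1.5000; min R=1−1/(4·2/3)=0.6250>−1
Confirm numerically:
  x=-1.339: |R|=0.85628 <1
  x=-1.188: |R|=0.75290 <1
  x=-0.897: |R|=0.63941 <1
  x=-2.007: |R|=1.67837 >1
  x=-1.931: |R|=1.55484 >1
  x=-1.820: |R|=1.38827 >1
So |R|<1 on (-1.5000, 0).

z* = -1.5000.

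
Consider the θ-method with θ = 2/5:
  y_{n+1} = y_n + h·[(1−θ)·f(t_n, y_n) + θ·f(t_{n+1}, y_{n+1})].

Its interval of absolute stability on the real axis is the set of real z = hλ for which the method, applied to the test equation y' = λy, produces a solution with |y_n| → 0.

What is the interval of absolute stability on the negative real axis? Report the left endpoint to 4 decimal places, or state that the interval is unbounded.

Test eqn y'=λy, z=hλ:
  y_{n+1} = y_n + z·[3/5·y_n + 2/5·y_{n+1}] ⇒ (1 − 2/5z)y_{n+1} = (1 + 3/5z)y_n
  Hence R(z) = (1 + 3/5z)/(1 − 2/5z).

Boundary: |R(x)|=1, x<0.
x=-0.61: |R|=0.5096
R=−1: 1+3/5x = −1+2/5x ⇒ -1/5x=2 ⇒ x=2/(-1/5)=-10.0000
Confirm numerically:
  x=-9.135: |R|=0.96283 <1
  x=-8.179: |R|=0.91474 <1
  x=-6.930: |R|=0.83722 <1
  x=-6.538: |R|=0.80848 <1
  x=-10.462: |R|=1.01782 >1
  x=-10.458: |R|=1.01767 >1
So |R|<1 on (-10.0000, 0).

z∈(-10.0000,0).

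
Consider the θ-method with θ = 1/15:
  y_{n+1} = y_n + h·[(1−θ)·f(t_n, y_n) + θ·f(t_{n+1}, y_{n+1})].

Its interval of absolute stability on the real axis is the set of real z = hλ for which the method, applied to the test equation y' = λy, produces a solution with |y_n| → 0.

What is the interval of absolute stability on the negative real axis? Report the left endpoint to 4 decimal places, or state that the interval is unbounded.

(-2.3077, 0).

With y'=λy (z=hλ):
  y_{n+1} = y_n + z·[14/15·y_n + 1/15·y_{n+1}] ⇒ (1 − 1/15z)y_{n+1} = (1 + 14/15z)y_n
  ⇒ R(z) = (1 + 14/15z)/(1 − 1/15z).

Need |R(x)|<1, x<0.
x=-0.49: |R|=0.5255
R=−1: 1+14/15x = −1+1/15x ⇒ -13/15x=2 ⇒ x=2/(-13/15)=-2.3077
Confirm numerically:
  x=-2.047: |R|=0.80120 <1
  x=-1.458: |R|=0.32884 <1
  x=-1.456: |R|=0.32718 <1
  x=-1.449: |R|=0.32136 <1
  x=-2.679: |R|=1.27304 >1
  x=-2.625: |R|=1.23404 >1
  x=-2.501: |R|=1.14359 >1
Interval (-2.3077, 0).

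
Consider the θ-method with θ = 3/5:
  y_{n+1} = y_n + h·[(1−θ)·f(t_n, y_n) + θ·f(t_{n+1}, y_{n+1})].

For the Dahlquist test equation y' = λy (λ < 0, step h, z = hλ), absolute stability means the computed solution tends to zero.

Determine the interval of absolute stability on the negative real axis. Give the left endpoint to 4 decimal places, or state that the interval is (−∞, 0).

On y'=λy, z=hλ:
  y_{n+1} = y_n + z·[2/5·y_n + 3/5·y_{n+1}] ⇒ (1 − 3/5z)y_{n+1} = (1 + 2/5z)y_n
  Hence R(z) = (1 + 2/5z)/(1 − 3/5z).

Boundary: |R(x)|=1, x<0.
x=-0.54: |R|=0.5921
x=-2: |R|=0.0909
x=-10: |R|=0.4286
x=-100: |R|=0.6393
θ=3/5≥1/2 ⇒ |1+2/5x|<|1−3/5x| ∀x<0 ⇒ interval (−∞,0).

unbounded; (−∞, 0).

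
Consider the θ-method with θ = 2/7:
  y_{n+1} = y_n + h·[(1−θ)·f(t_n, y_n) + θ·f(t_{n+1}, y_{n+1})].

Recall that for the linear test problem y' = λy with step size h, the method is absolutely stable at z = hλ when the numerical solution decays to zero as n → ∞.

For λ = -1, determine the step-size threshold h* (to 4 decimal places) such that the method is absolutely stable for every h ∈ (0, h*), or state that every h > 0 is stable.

(-4.6667,0); λ=-1 ⇒ h* = (14/3)/1 = 4.6667.

Set f=λy, z=hλ:
  y_{n+1} = y_n + z·[5/7·y_n + 2/7·y_{n+1}] ⇒ (1 − 2/7z)y_{n+1} = (1 + 5/7z)y_n
  Hence R(z) = (1 + 5/7z)/(1 − 2/7z).

Need |R(x)|<1, x<0.
x=-0.52: |R|=0.5473
R=−1: 1+5/7x = −1+2/7x ⇒ -3/7x=2 ⇒ x=2/(-3/7)=-4.6667
Confirm numerically:
  x=-3.904: |R|=0.84549 <1
  x=-3.882: |R|=0.84056 <1
  x=-2.856: |R|=0.57269 <1
  x=-2.321: |R|=0.39555 <1
  x=-5.212: |R|=1.09389 >1
  x=-4.817: |R|=1.02711 >1
Stable set (-4.6667, 0).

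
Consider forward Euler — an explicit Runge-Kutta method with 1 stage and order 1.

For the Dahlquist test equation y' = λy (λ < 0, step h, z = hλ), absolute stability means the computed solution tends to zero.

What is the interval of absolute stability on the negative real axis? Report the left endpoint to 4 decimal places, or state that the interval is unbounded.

Set f=λy, z=hλ:
  order 1, 1-stage ⇒ R(z)=1+z
  (e.g. R(-0.31)=0.69000, |R|=0.69000)

Find x<0 with |R(x)|<1.
x=-0.31: |R|=0.6900
|R(-1.91)|=0.9100 |R(-1.2)|=0.2000 |R(-0.61)|=0.3900
Bisect:
  x_lo=-2.4286 |R|=1.4286  x_hi=-0.0755 |R|=0.9245
  mid=-1.25206 |R|=0.25206 →hi
  mid=-1.84035 |R|=0.84035 →hi
  mid=-2.13450 |R|=1.13450 →lo
  mid=-1.98742 |R|=0.98742 →hi
  mid=-2.06096 |R|=1.06096 →lo
  mid=-2.02419 |R|=1.02419 →lo
  mid=-2.00581 |R|=1.00581 →lo
  ...
  [-2.00006,-1.99992] ⇒ x*=-2.0000
Stable set (-2.0000, 0).

z∈(-2.0000,0).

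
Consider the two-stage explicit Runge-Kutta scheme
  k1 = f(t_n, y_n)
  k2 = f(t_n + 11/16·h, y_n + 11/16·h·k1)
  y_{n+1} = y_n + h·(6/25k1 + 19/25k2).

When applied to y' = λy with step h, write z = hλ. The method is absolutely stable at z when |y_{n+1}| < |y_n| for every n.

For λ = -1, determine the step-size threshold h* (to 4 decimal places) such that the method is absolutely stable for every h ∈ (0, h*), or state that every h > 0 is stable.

Set f=λy, z=hλ:
  k1=λy_n ⇒ h·k1=z·y_n;  k2=λ(1+11/16z)y_n ⇒ h·k2=z(1+11/16z)y_n
  y_{n+1}/y_n = 1 + 6/25z + 19/25z(1+11/16z) = 1 + z + 209/400z²
  R(z) = 1 + z + 209/400z².

Solve |R(x)|<1 on ℝ⁻.
x=-1.33: |R|=0.5943
R=1: x+209/400x²=0 ⇒ x=−400/209=-1.9139; min R=1−1/(4·209/400)=0.5215>−1
Confirm numerically:
  x=-1.870: |R|=0.95713 <1
  x=-1.698: |R|=0.80847 <1
  x=-1.554: |R|=0.70779 <1
  x=-1.277: |R|=0.57506 <1
  x=-2.325: |R|=1.49944 >1
  x=-2.173: |R|=1.29421 >1
So |R|<1 on (-1.9139, 0).

(-1.9139,0); λ=-1 ⇒ h* = (400/209)/1 = 1.9139.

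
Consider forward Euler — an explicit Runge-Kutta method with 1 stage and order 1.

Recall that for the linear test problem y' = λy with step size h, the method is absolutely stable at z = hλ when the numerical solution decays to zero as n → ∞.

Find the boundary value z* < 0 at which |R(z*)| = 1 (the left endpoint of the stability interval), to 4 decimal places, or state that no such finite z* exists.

Set f=λy, z=hλ:
  order 1, 1-stage ⇒ R(z)=1+z
  (e.g. R(-1.41)=-0.41000, |R|=0.41000)

Boundary: |R(x)|=1, x<0.
x=-1.41: |R|=0.4100
|R(-1.05)|=0.0500 |R(-0.93)|=0.0700 |R(-0.84)|=0.1600
Bisect:
  x_lo=-2.6693 |R|=1.6693  x_hi=-0.3486 |R|=0.6514
  mid=-1.50894 |R|=0.50894 →hi
  mid=-2.08911 |R|=1.08911 →lo
  mid=-1.79903 |R|=0.79903 →hi
  mid=-1.94407 |R|=0.94407 →hi
  mid=-2.01659 |R|=1.01659 →lo
  mid=-1.98033 |R|=0.98033 →hi
  mid=-1.99846 |R|=0.99846 →hi
  mid=-2.00753 |R|=1.00753 →lo
  mid=-2.00299 |R|=1.00299 →lo
  mid=-2.00073 |R|=1.00073 →lo
  ...
  [-2.00002,-1.99988] ⇒ x*=-2.0000
So |R|<1 on (-2.0000, 0).

z* = -2.0000.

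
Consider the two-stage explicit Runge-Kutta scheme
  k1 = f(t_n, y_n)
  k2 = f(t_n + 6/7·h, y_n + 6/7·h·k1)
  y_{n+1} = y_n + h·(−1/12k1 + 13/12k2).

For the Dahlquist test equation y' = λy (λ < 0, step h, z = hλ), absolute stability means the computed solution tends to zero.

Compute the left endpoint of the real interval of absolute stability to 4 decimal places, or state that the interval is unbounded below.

left endpoint -1.0769.

Test eqn y'=λy, z=hλ:
  k1=λy_n ⇒ h·k1=z·y_n;  k2=λ(1+6/7z)y_n ⇒ h·k2=z(1+6/7z)y_n
  y_{n+1}/y_n = 1 − 1/12z + 13/12z(1+6/7z) = 1 + z + 13/14z²
  R(z) = 1 + z + 13/14z².

Boundary: |R(x)|=1, x<0.
x=-1.14: |R|=1.0668
R=1: x+13/14x²=0 ⇒ x=−14/13=-1.0769; min R=1−1/(4·13/14)=0.7308>−1
Confirm numerically:
  x=-0.876: |R|=0.83656 <1
  x=-0.657: |R|=0.74382 <1
  x=-0.447: |R|=0.73854 <1
  x=-0.442: |R|=0.73941 <1
  x=-1.488: |R|=1.56799 >1
  x=-1.303: |R|=1.27354 >1
  x=-1.106: |R|=1.02986 >1
So |R|<1 on (-1.0769, 0).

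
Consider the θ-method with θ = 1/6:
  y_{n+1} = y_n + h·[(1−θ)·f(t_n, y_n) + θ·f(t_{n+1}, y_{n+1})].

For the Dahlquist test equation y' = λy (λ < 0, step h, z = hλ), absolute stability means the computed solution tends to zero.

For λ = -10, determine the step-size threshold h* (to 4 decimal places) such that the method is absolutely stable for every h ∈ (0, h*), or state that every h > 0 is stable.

With y'=λy (z=hλ):
  y_{n+1} = y_n + z·[5/6·y_n + 1/6·y_{n+1}] ⇒ (1 − 1/6z)y_{n+1} = (1 + 5/6z)y_n
  ⇒ R(z) = (1 + 5/6z)/(1 − 1/6z).

Solve |R(x)|<1 on ℝ⁻.
x=-0.66: |R|=0.4054
R=−1: 1+5/6x = −1+1/6x ⇒ -2/3x=2 ⇒ x=2/(-2/3)=-3.0000
Confirm numerically:
  x=-2.614: |R|=0.82076 <1
  x=-2.413: |R|=0.72091 <1
  x=-1.444: |R|=0.16389 <1
  x=-3.449: |R|=1.19007 >1
  x=-3.239: |R|=1.10347 >1
  x=-3.198: |R|=1.08611 >1
So |R|<1 on (-3.0000, 0).

(-3.0000,0); λ=-10 ⇒ h* = (3)/10 = 0.3000.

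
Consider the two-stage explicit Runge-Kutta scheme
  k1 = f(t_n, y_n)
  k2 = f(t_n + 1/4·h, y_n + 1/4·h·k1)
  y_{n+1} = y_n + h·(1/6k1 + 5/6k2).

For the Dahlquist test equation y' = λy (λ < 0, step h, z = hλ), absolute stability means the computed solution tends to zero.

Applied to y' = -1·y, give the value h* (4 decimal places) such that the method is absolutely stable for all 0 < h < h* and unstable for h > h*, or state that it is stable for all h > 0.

(-4.8000,0); λ=-1 ⇒ h* = (24/5)/1 = 4.8000.

With y'=λy (z=hλ):
  k1=λy_n ⇒ h·k1=z·y_n;  k2=λ(1+1/4z)y_n ⇒ h·k2=z(1+1/4z)y_n
  y_{n+1}/y_n = 1 + 1/6z + 5/6z(1+1/4z) = 1 + z + 5/24z²
  Hence R(z) = 1 + z + 5/24z².

Boundary: |R(x)|=1, x<0.
x=-1.1: |R|=0.1521
R=1: x+5/24x²=0 ⇒ x=−24/5=-4.8000; min R=1−1/(4·5/24)=-0.2000>−1
Confirm numerically:
  x=-4.154: |R|=0.44094 <1
  x=-2.904: |R|=0.14708 <1
  x=-2.390: |R|=0.19998 <1
  x=-5.331: |R|=1.58974 >1
  x=-5.003: |R|=1.21159 >1
  x=-4.841: |R|=1.04135 >1
Stable set (-4.8000, 0).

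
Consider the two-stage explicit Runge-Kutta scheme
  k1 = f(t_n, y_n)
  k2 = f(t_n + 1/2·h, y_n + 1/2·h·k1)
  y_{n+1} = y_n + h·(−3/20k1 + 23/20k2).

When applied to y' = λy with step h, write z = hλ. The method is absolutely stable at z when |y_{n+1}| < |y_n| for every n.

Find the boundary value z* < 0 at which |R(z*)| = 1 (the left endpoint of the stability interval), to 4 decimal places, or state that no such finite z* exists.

With y'=λy (z=hλ):
  k1=λy_n ⇒ h·k1=z·y_n;  k2=λ(1+1/2z)y_n ⇒ h·k2=z(1+1/2z)y_n
  y_{n+1}/y_n = 1 − 3/20z + 23/20z(1+1/2z) = 1 + z + 23/40z²
  so R(z) = 1 + z + 23/40z².

Solve |R(x)|<1 on ℝ⁻.
x=-0.44: |R|=0.6713
R=1: x+23/40x²=0 ⇒ x=−40/23=-1.7391; min R=1−1/(4·23/40)=0.5652>−1
Confirm numerically:
  x=-1.189: |R|=0.62389 <1
  x=-0.898: |R|=0.56568 <1
  x=-0.860: |R|=0.56527 <1
  x=-2.083: |R|=1.41186 >1
  x=-2.059: |R|=1.37870 >1
So |R|<1 on (-1.7391, 0).

left endpoint -1.7391.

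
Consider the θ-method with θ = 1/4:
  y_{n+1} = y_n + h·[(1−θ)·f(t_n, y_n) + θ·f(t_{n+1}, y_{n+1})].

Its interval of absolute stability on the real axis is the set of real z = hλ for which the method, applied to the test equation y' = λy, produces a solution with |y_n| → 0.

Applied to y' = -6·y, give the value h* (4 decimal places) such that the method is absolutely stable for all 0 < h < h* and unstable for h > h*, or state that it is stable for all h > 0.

(-4.0000,0); λ=-6 ⇒ h* = (4)/6 = 0.6667.

Set f=λy, z=hλ:
  y_{n+1} = y_n + z·[3/4·y_n + 1/4·y_{n+1}] ⇒ (1 − 1/4z)y_{n+1} = (1 + 3/4z)y_n
  ⇒ R(z) = (1 + 3/4z)/(1 − 1/4z).

Find x<0 with |R(x)|<1.
x=-1.24: |R|=0.0534
R=−1: 1+3/4x = −1+1/4x ⇒ -1/2x=2 ⇒ x=2/(-1/2)=-4.0000
Confirm numerically:
  x=-2.397: |R|=0.49883 <1
  x=-2.304: |R|=0.46193 <1
  x=-2.008: |R|=0.33688 <1
  x=-1.813: |R|=0.24755 <1
  x=-4.591: |R|=1.13759 >1
  x=-4.559: |R|=1.13062 >1
  x=-4.327: |R|=1.07854 >1
Stable set (-4.0000, 0).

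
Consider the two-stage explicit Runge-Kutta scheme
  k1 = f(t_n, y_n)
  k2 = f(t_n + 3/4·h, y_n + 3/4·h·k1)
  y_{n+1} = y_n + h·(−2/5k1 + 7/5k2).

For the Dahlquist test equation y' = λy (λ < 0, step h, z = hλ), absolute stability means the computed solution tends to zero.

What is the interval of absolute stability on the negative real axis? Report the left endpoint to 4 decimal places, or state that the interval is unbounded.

(-0.9524, 0).

Set f=λy, z=hλ:
  k1=λy_n ⇒ h·k1=z·y_n;  k2=λ(1+3/4z)y_n ⇒ h·k2=z(1+3/4z)y_n
  y_{n+1}/y_n = 1 − 2/5z + 7/5z(1+3/4z) = 1 + z + 21/20z²
  Hence R(z) = 1 + z + 21/20z².

Boundary: |R(x)|=1, x<0.
x=-0.67: |R|=0.8013
R=1: x+21/20x²=0 ⇒ x=−20/21=-0.9524; min R=1−1/(4·21/20)=0.7619>−1
Confirm numerically:
  x=-0.869: |R|=0.92392 <1
  x=-0.777: |R|=0.85692 <1
  x=-0.763: |R|=0.84828 <1
  x=-1.288: |R|=1.45389 >1
  x=-1.228: |R|=1.35538 >1
  x=-1.007: |R|=1.05775 >1
Interval (-0.9524, 0).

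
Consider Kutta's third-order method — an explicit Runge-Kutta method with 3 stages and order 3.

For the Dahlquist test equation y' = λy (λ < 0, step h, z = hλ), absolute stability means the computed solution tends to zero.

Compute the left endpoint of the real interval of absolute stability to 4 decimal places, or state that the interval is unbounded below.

left endpoint -2.5127.

On y'=λy, z=hλ:
  order 3, 3-stage ⇒ R(z)=1+z+z^2/2+z^3/6
  (e.g. R(-1.18)=0.24236, |R|=0.24236)

Solve |R(x)|<1 on ℝ⁻.
x=-1.18: |R|=0.2424
|R(-2.73)|=1.3946 |R(-1.22)|=0.2216 |R(-0.72)|=0.4770
Bisect:
  x_lo=-2.9287 |R|=1.8267  x_hi=-0.1342 |R|=0.8744
  mid=-1.53143 |R|=0.04260 →hi
  mid=-2.23006 |R|=0.59189 →hi
  mid=-2.57937 |R|=1.11296 →lo
  mid=-2.40472 |R|=0.83100 →hi
  mid=-2.49205 |R|=0.96629 →hi
  mid=-2.53571 |R|=1.03816 →lo
  mid=-2.51388 |R|=1.00186 →lo
  ...
  [-2.51285,-2.51268] ⇒ x*=-2.5127
So |R|<1 on (-2.5127, 0).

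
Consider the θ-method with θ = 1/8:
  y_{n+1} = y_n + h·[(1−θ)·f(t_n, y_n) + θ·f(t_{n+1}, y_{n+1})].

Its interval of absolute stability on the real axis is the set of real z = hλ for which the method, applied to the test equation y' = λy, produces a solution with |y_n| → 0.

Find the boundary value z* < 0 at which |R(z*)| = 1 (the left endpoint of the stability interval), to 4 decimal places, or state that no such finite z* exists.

With y'=λy (z=hλ):
  y_{n+1} = y_n + z·[7/8·y_n + 1/8·y_{n+1}] ⇒ (1 − 1/8z)y_{n+1} = (1 + 7/8z)y_n
  Hence R(z) = (1 + 7/8z)/(1 − 1/8z).

Solve |R(x)|<1 on ℝ⁻.
x=-1.34: |R|=0.1478
R=−1: 1+7/8x = −1+1/8x ⇒ -3/4x=2 ⇒ x=2/(-3/4)=-2.6667
Confirm numerically:
  x=-2.296: |R|=0.78399 <1
  x=-2.178: |R|=0.71193 <1
  x=-1.829: |R|=0.48866 <1
  x=-3.112: |R|=1.24046 >1
  x=-3.088: |R|=1.22799 >1
  x=-3.057: |R|=1.21181 >1
Interval (-2.6667, 0).

left endpoint -2.6667.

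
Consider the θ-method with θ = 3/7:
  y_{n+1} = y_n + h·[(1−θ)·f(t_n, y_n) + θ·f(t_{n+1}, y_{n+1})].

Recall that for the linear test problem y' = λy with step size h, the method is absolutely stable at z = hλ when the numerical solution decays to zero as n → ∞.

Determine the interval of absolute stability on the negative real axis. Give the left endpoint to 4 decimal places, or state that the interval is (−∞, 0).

(-14.0000, 0).

Set f=λy, z=hλ:
  y_{n+1} = y_n + z·[4/7·y_n + 3/7·y_{n+1}] ⇒ (1 − 3/7z)y_{n+1} = (1 + 4/7z)y_n
  ⇒ R(z) = (1 + 4/7z)/(1 − 3/7z).

Find x<0 with |R(x)|<1.
x=-1.56: |R|=0.0651
R=−1: 1+4/7x = −1+3/7x ⇒ -1/7x=2 ⇒ x=2/(-1/7)=-14.0000
Confirm numerically:
  x=-8.313: |R|=0.82194 <1
  x=-6.855: |R|=0.74079 <1
  x=-6.470: |R|=0.71488 <1
  x=-5.935: |R|=0.67486 <1
  x=-14.495: |R|=1.00980 >1
  x=-14.440: |R|=1.00874 >1
  x=-14.056: |R|=1.00114 >1
Interval (-14.0000, 0).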